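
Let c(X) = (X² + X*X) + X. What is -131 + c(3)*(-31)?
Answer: -782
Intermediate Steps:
c(X) = X + 2*X² (c(X) = (X² + X²) + X = 2*X² + X = X + 2*X²)
-131 + c(3)*(-31) = -131 + (3*(1 + 2*3))*(-31) = -131 + (3*(1 + 6))*(-31) = -131 + (3*7)*(-31) = -131 + 21*(-31) = -131 - 651 = -782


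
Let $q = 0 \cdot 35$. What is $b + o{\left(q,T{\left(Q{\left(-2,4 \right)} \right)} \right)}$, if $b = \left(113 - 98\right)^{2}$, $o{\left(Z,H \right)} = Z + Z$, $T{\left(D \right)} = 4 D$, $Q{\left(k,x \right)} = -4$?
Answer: $225$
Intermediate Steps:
$q = 0$
$o{\left(Z,H \right)} = 2 Z$
$b = 225$ ($b = 15^{2} = 225$)
$b + o{\left(q,T{\left(Q{\left(-2,4 \right)} \right)} \right)} = 225 + 2 \cdot 0 = 225 + 0 = 225$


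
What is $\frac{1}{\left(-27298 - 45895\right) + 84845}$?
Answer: $\frac{1}{11652} \approx 8.5822 \cdot 10^{-5}$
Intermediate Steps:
$\frac{1}{\left(-27298 - 45895\right) + 84845} = \frac{1}{-73193 + 84845} = \frac{1}{11652}$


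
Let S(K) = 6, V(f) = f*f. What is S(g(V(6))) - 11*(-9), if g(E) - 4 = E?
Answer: 105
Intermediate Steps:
V(f) = f²
g(E) = 4 + E
S(g(V(6))) - 11*(-9) = 6 - 11*(-9) = 6 + 99 = 105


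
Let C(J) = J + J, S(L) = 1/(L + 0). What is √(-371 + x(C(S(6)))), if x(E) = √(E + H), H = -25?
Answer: √(-3339 + 3*I*√222)/3 ≈ 0.12892 + 19.262*I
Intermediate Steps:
S(L) = 1/L
C(J) = 2*J
x(E) = √(-25 + E) (x(E) = √(E - 25) = √(-25 + E))
√(-371 + x(C(S(6)))) = √(-371 + √(-25 + 2/6)) = √(-371 + √(-25 + 2*(⅙))) = √(-371 + √(-25 + ⅓)) = √(-371 + √(-74/3)) = √(-371 + I*√222/3)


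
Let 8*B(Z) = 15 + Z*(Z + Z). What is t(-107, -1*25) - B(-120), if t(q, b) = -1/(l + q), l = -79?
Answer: -2679791/744 ≈ -3601.9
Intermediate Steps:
B(Z) = 15/8 + Z²/4 (B(Z) = (15 + Z*(Z + Z))/8 = (15 + Z*(2*Z))/8 = (15 + 2*Z²)/8 = 15/8 + Z²/4)
t(q, b) = -1/(-79 + q)
t(-107, -1*25) - B(-120) = -1/(-79 - 107) - (15/8 + (¼)*(-120)²) = -1/(-186) - (15/8 + (¼)*14400) = -1*(-1/186) - (15/8 + 3600) = 1/186 - 1*28815/8 = 1/186 - 28815/8 = -2679791/744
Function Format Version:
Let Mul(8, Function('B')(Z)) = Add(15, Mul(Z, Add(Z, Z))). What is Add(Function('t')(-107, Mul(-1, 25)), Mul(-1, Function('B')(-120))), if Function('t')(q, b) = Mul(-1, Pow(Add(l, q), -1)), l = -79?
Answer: Rational(-2679791, 744) ≈ -3601.9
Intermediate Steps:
Function('B')(Z) = Add(Rational(15, 8), Mul(Rational(1, 4), Pow(Z, 2))) (Function('B')(Z) = Mul(Rational(1, 8), Add(15, Mul(Z, Add(Z, Z)))) = Mul(Rational(1, 8), Add(15, Mul(Z, Mul(2, Z)))) = Mul(Rational(1, 8), Add(15, Mul(2, Pow(Z, 2)))) = Add(Rational(15, 8), Mul(Rational(1, 4), Pow(Z, 2))))
Function('t')(q, b) = Mul(-1, Pow(Add(-79, q), -1))
Add(Function('t')(-107, Mul(-1, 25)), Mul(-1, Function('B')(-120))) = Add(Mul(-1, Pow(Add(-79, -107), -1)), Mul(-1, Add(Rational(15, 8), Mul(Rational(1, 4), Pow(-120, 2))))) = Add(Mul(-1, Pow(-186, -1)), Mul(-1, Add(Rational(15, 8), Mul(Rational(1, 4), 14400)))) = Add(Mul(-1, Rational(-1, 186)), Mul(-1, Add(Rational(15, 8), 3600))) = Add(Rational(1, 186), Mul(-1, Rational(28815, 8))) = Add(Rational(1, 186), Rational(-28815, 8)) = Rational(-2679791, 744)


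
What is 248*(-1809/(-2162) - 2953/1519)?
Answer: -14546060/52969 ≈ -274.61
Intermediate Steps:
248*(-1809/(-2162) - 2953/1519) = 248*(-1809*(-1/2162) - 2953*1/1519) = 248*(1809/2162 - 2953/1519) = 248*(-3636515/3284078) = -14546060/52969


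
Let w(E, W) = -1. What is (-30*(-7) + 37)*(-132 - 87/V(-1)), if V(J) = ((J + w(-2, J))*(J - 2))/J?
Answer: -58045/2 ≈ -29023.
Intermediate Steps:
V(J) = (-1 + J)*(-2 + J)/J (V(J) = ((J - 1)*(J - 2))/J = ((-1 + J)*(-2 + J))/J = (-1 + J)*(-2 + J)/J)
(-30*(-7) + 37)*(-132 - 87/V(-1)) = (-30*(-7) + 37)*(-132 - 87/(-3 - 1 + 2/(-1))) = (210 + 37)*(-132 - 87/(-3 - 1 + 2*(-1))) = 247*(-132 - 87/(-3 - 1 - 2)) = 247*(-132 - 87/(-6)) = 247*(-132 - 87*(-1/6)) = 247*(-132 + 29/2) = 247*(-235/2) = -58045/2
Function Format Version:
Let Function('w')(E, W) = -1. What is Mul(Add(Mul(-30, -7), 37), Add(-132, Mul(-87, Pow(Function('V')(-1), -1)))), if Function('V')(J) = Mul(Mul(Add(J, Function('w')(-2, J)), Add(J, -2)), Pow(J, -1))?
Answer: Rational(-58045, 2) ≈ -29023.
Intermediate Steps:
Function('V')(J) = Mul(Pow(J, -1), Add(-1, J), Add(-2, J)) (Function('V')(J) = Mul(Mul(Add(J, -1), Add(J, -2)), Pow(J, -1)) = Mul(Mul(Add(-1, J), Add(-2, J)), Pow(J, -1)) = Mul(Pow(J, -1), Add(-1, J), Add(-2, J)))
Mul(Add(Mul(-30, -7), 37), Add(-132, Mul(-87, Pow(Function('V')(-1), -1)))) = Mul(Add(Mul(-30, -7), 37), Add(-132, Mul(-87, Pow(Add(-3, -1, Mul(2, Pow(-1, -1))), -1)))) = Mul(Add(210, 37), Add(-132, Mul(-87, Pow(Add(-3, -1, Mul(2, -1)), -1)))) = Mul(247, Add(-132, Mul(-87, Pow(Add(-3, -1, -2), -1)))) = Mul(247, Add(-132, Mul(-87, Pow(-6, -1)))) = Mul(247, Add(-132, Mul(-87, Rational(-1, 6)))) = Mul(247, Add(-132, Rational(29, 2))) = Mul(247, Rational(-235, 2)) = Rational(-58045, 2)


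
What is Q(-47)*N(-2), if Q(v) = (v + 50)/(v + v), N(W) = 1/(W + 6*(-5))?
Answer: 3/3008 ≈ 0.00099734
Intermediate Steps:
N(W) = 1/(-30 + W) (N(W) = 1/(W - 30) = 1/(-30 + W))
Q(v) = (50 + v)/(2*v) (Q(v) = (50 + v)/((2*v)) = (50 + v)*(1/(2*v)) = (50 + v)/(2*v))
Q(-47)*N(-2) = ((1/2)*(50 - 47)/(-47))/(-30 - 2) = ((1/2)*(-1/47)*3)/(-32) = -3/94*(-1/32) = 3/3008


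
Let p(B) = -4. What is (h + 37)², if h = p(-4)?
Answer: 1089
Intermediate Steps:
h = -4
(h + 37)² = (-4 + 37)² = 33² = 1089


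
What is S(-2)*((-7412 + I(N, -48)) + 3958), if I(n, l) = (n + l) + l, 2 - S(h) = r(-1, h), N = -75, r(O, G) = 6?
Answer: 14500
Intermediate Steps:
S(h) = -4 (S(h) = 2 - 1*6 = 2 - 6 = -4)
I(n, l) = n + 2*l (I(n, l) = (l + n) + l = n + 2*l)
S(-2)*((-7412 + I(N, -48)) + 3958) = -4*((-7412 + (-75 + 2*(-48))) + 3958) = -4*((-7412 + (-75 - 96)) + 3958) = -4*((-7412 - 171) + 3958) = -4*(-7583 + 3958) = -4*(-3625) = 14500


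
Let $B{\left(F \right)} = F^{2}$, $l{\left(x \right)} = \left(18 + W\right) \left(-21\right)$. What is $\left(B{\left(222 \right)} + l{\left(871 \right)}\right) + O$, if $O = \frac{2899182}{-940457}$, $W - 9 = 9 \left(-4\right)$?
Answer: $\frac{46524329979}{940457} \approx 49470.0$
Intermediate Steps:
$W = -27$ ($W = 9 + 9 \left(-4\right) = 9 - 36 = -27$)
$l{\left(x \right)} = 189$ ($l{\left(x \right)} = \left(18 - 27\right) \left(-21\right) = \left(-9\right) \left(-21\right) = 189$)
$O = - \frac{2899182}{940457}$ ($O = 2899182 \left(- \frac{1}{940457}\right) = - \frac{2899182}{940457} \approx -3.0827$)
$\left(B{\left(222 \right)} + l{\left(871 \right)}\right) + O = \left(222^{2} + 189\right) - \frac{2899182}{940457} = \left(49284 + 189\right) - \frac{2899182}{940457} = 49473 - \frac{2899182}{940457} = \frac{46524329979}{940457}$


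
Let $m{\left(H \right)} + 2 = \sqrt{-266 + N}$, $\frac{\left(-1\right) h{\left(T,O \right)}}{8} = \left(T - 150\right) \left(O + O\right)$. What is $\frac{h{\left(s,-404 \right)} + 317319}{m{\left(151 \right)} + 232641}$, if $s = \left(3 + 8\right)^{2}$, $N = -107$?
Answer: $\frac{30211198457}{54120904694} - \frac{129863 i \sqrt{373}}{54120904694} \approx 0.55822 - 4.6342 \cdot 10^{-5} i$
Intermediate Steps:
$s = 121$ ($s = 11^{2} = 121$)
$h{\left(T,O \right)} = - 16 O \left(-150 + T\right)$ ($h{\left(T,O \right)} = - 8 \left(T - 150\right) \left(O + O\right) = - 8 \left(-150 + T\right) 2 O = - 8 \cdot 2 O \left(-150 + T\right) = - 16 O \left(-150 + T\right)$)
$m{\left(H \right)} = -2 + i \sqrt{373}$ ($m{\left(H \right)} = -2 + \sqrt{-266 - 107} = -2 + \sqrt{-373} = -2 + i \sqrt{373}$)
$\frac{h{\left(s,-404 \right)} + 317319}{m{\left(151 \right)} + 232641} = \frac{16 \left(-404\right) \left(150 - 121\right) + 317319}{\left(-2 + i \sqrt{373}\right) + 232641} = \frac{16 \left(-404\right) \left(150 - 121\right) + 317319}{232639 + i \sqrt{373}} = \frac{16 \left(-404\right) 29 + 317319}{232639 + i \sqrt{373}} = \frac{-187456 + 317319}{232639 + i \sqrt{373}} = \frac{129863}{232639 + i \sqrt{373}}$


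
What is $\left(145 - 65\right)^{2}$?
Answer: $6400$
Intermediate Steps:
$\left(145 - 65\right)^{2} = 80^{2} = 6400$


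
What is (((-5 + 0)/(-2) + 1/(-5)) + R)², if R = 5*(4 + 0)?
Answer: 49729/100 ≈ 497.29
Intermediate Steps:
R = 20 (R = 5*4 = 20)
(((-5 + 0)/(-2) + 1/(-5)) + R)² = (((-5 + 0)/(-2) + 1/(-5)) + 20)² = ((-5*(-½) + 1*(-⅕)) + 20)² = ((5/2 - ⅕) + 20)² = (23/10 + 20)² = (223/10)² = 49729/100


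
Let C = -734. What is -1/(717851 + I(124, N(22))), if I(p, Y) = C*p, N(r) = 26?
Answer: -1/626835 ≈ -1.5953e-6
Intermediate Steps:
I(p, Y) = -734*p
-1/(717851 + I(124, N(22))) = -1/(717851 - 734*124) = -1/(717851 - 91016) = -1/626835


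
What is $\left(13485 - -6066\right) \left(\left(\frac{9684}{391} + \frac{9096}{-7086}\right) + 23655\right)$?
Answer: $\frac{213771358423203}{461771} \approx 4.6294 \cdot 10^{8}$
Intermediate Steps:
$\left(13485 - -6066\right) \left(\left(\frac{9684}{391} + \frac{9096}{-7086}\right) + 23655\right) = \left(13485 + 6066\right) \left(\left(9684 \cdot \frac{1}{391} + 9096 \left(- \frac{1}{7086}\right)\right) + 23655\right) = 19551 \left(\left(\frac{9684}{391} - \frac{1516}{1181}\right) + 23655\right) = 19551 \left(\frac{10844048}{461771} + 23655\right) = 19551 \cdot \frac{10934037053}{461771} = \frac{213771358423203}{461771}$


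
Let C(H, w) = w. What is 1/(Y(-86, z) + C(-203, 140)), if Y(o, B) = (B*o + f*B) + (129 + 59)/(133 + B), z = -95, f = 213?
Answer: -19/226481 ≈ -8.3892e-5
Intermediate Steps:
Y(o, B) = 188/(133 + B) + 213*B + B*o (Y(o, B) = (B*o + 213*B) + (129 + 59)/(133 + B) = (213*B + B*o) + 188/(133 + B) = 188/(133 + B) + 213*B + B*o)
1/(Y(-86, z) + C(-203, 140)) = 1/((188 + 213*(-95)² + 28329*(-95) - 86*(-95)² + 133*(-95)*(-86))/(133 - 95) + 140) = 1/((188 + 213*9025 - 2691255 - 86*9025 + 1086610)/38 + 140) = 1/((188 + 1922325 - 2691255 - 776150 + 1086610)/38 + 140) = 1/((1/38)*(-458282) + 140) = 1/(-229141/19 + 140) = 1/(-226481/19) = -19/226481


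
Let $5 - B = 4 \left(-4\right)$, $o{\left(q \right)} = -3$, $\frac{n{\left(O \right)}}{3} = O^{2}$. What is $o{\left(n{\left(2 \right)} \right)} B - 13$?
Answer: $-76$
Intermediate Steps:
$n{\left(O \right)} = 3 O^{2}$
$B = 21$ ($B = 5 - 4 \left(-4\right) = 5 - -16 = 5 + 16 = 21$)
$o{\left(n{\left(2 \right)} \right)} B - 13 = \left(-3\right) 21 - 13 = -63 - 13 = -76$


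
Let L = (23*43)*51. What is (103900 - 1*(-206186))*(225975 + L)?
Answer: 85712111604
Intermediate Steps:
L = 50439 (L = 989*51 = 50439)
(103900 - 1*(-206186))*(225975 + L) = (103900 - 1*(-206186))*(225975 + 50439) = (103900 + 206186)*276414 = 310086*276414 = 85712111604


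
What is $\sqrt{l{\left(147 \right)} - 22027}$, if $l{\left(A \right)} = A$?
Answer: $2 i \sqrt{5470} \approx 147.92 i$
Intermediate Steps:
$\sqrt{l{\left(147 \right)} - 22027} = \sqrt{147 - 22027} = \sqrt{-21880} = 2 i \sqrt{5470}$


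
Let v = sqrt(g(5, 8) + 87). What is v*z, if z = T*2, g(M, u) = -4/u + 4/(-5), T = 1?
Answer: sqrt(8570)/5 ≈ 18.515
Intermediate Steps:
g(M, u) = -4/5 - 4/u (g(M, u) = -4/u + 4*(-1/5) = -4/u - 4/5 = -4/5 - 4/u)
v = sqrt(8570)/10 (v = sqrt((-4/5 - 4/8) + 87) = sqrt((-4/5 - 4*1/8) + 87) = sqrt((-4/5 - 1/2) + 87) = sqrt(-13/10 + 87) = sqrt(857/10) = sqrt(8570)/10 ≈ 9.2574)
z = 2 (z = 1*2 = 2)
v*z = (sqrt(8570)/10)*2 = sqrt(8570)/5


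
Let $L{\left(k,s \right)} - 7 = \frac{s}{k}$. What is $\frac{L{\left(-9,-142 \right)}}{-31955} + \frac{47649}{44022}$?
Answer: $\frac{82997513}{76730346} \approx 1.0817$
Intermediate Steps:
$L{\left(k,s \right)} = 7 + \frac{s}{k}$
$\frac{L{\left(-9,-142 \right)}}{-31955} + \frac{47649}{44022} = \frac{7 - \frac{142}{-9}}{-31955} + \frac{47649}{44022} = \left(7 - - \frac{142}{9}\right) \left(- \frac{1}{31955}\right) + 47649 \cdot \frac{1}{44022} = \left(7 + \frac{142}{9}\right) \left(- \frac{1}{31955}\right) + \frac{15883}{14674} = \frac{205}{9} \left(- \frac{1}{31955}\right) + \frac{15883}{14674} = - \frac{41}{57519} + \frac{15883}{14674} = \frac{82997513}{76730346}$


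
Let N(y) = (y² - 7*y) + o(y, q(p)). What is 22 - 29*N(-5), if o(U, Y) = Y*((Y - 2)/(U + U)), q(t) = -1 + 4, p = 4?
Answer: -17093/10 ≈ -1709.3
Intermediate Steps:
q(t) = 3
o(U, Y) = Y*(-2 + Y)/(2*U) (o(U, Y) = Y*((-2 + Y)/((2*U))) = Y*((-2 + Y)*(1/(2*U))) = Y*((-2 + Y)/(2*U)) = Y*(-2 + Y)/(2*U))
N(y) = y² - 7*y + 3/(2*y) (N(y) = (y² - 7*y) + (½)*3*(-2 + 3)/y = (y² - 7*y) + (½)*3*1/y = (y² - 7*y) + 3/(2*y) = y² - 7*y + 3/(2*y))
22 - 29*N(-5) = 22 - 29*((-5)² - 7*(-5) + (3/2)/(-5)) = 22 - 29*(25 + 35 + (3/2)*(-⅕)) = 22 - 29*(25 + 35 - 3/10) = 22 - 29*597/10 = 22 - 17313/10 = -17093/10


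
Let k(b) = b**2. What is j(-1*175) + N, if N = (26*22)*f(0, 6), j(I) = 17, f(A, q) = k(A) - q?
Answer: -3415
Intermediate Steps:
f(A, q) = A**2 - q
N = -3432 (N = (26*22)*(0**2 - 1*6) = 572*(0 - 6) = 572*(-6) = -3432)
j(-1*175) + N = 17 - 3432 = -3415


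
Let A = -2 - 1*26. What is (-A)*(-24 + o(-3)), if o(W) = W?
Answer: -756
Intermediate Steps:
A = -28 (A = -2 - 26 = -28)
(-A)*(-24 + o(-3)) = (-1*(-28))*(-24 - 3) = 28*(-27) = -756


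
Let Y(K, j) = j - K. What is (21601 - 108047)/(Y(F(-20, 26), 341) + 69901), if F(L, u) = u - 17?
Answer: -86446/70233 ≈ -1.2308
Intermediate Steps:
F(L, u) = -17 + u
(21601 - 108047)/(Y(F(-20, 26), 341) + 69901) = (21601 - 108047)/((341 - (-17 + 26)) + 69901) = -86446/((341 - 1*9) + 69901) = -86446/((341 - 9) + 69901) = -86446/(332 + 69901) = -86446/70233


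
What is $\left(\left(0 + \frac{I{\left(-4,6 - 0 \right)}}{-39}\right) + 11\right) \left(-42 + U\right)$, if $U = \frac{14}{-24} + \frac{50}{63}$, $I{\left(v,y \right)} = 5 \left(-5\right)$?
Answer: $- \frac{2390537}{4914} \approx -486.47$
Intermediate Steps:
$I{\left(v,y \right)} = -25$
$U = \frac{53}{252}$ ($U = 14 \left(- \frac{1}{24}\right) + 50 \cdot \frac{1}{63} = - \frac{7}{12} + \frac{50}{63} = \frac{53}{252} \approx 0.21032$)
$\left(\left(0 + \frac{I{\left(-4,6 - 0 \right)}}{-39}\right) + 11\right) \left(-42 + U\right) = \left(\left(0 - \frac{25}{-39}\right) + 11\right) \left(-42 + \frac{53}{252}\right) = \left(\left(0 - - \frac{25}{39}\right) + 11\right) \left(- \frac{10531}{252}\right) = \left(\left(0 + \frac{25}{39}\right) + 11\right) \left(- \frac{10531}{252}\right) = \left(\frac{25}{39} + 11\right) \left(- \frac{10531}{252}\right) = \frac{454}{39} \left(- \frac{10531}{252}\right) = - \frac{2390537}{4914}$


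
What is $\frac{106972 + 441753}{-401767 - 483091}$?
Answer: $- \frac{548725}{884858} \approx -0.62013$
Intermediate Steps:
$\frac{106972 + 441753}{-401767 - 483091} = \frac{548725}{-884858} = 548725 \left(- \frac{1}{884858}\right) = - \frac{548725}{884858}$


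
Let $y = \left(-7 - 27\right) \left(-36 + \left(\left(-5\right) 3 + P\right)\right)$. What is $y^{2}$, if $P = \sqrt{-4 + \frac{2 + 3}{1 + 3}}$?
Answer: $3003577 - 58956 i \sqrt{11} \approx 3.0036 \cdot 10^{6} - 1.9554 \cdot 10^{5} i$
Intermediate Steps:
$P = \frac{i \sqrt{11}}{2}$ ($P = \sqrt{-4 + \frac{5}{4}} = \sqrt{- \frac{11}{4}} = \frac{i \sqrt{11}}{2} \approx 1.6583 i$)
$y = 1734 - 17 i \sqrt{11}$ ($y = \left(-7 - 27\right) \left(-36 + \left(\left(-5\right) 3 + \frac{i \sqrt{11}}{2}\right)\right) = - 34 \left(-36 - \left(15 - \frac{i \sqrt{11}}{2}\right)\right) = - 34 \left(-51 + \frac{i \sqrt{11}}{2}\right) = 1734 - 17 i \sqrt{11} \approx 1734.0 - 56.383 i$)
$y^{2} = \left(1734 - 17 i \sqrt{11}\right)^{2}$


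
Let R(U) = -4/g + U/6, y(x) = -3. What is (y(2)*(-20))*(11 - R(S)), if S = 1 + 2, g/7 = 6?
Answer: 4450/7 ≈ 635.71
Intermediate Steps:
g = 42 (g = 7*6 = 42)
S = 3
R(U) = -2/21 + U/6 (R(U) = -4/42 + U/6 = -4*1/42 + U*(⅙) = -2/21 + U/6)
(y(2)*(-20))*(11 - R(S)) = (-3*(-20))*(11 - (-2/21 + (⅙)*3)) = 60*(11 - (-2/21 + ½)) = 60*(11 - 1*17/42) = 60*(11 - 17/42) = 60*(445/42) = 4450/7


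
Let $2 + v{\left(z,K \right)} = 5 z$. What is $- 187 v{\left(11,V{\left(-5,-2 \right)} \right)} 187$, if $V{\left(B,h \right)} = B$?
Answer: $-1853357$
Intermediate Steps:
$v{\left(z,K \right)} = -2 + 5 z$
$- 187 v{\left(11,V{\left(-5,-2 \right)} \right)} 187 = - 187 \left(-2 + 5 \cdot 11\right) 187 = - 187 \left(-2 + 55\right) 187 = \left(-187\right) 53 \cdot 187 = \left(-9911\right) 187 = -1853357$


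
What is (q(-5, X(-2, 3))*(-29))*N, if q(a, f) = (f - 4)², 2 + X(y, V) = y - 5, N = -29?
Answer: 142129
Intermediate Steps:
X(y, V) = -7 + y (X(y, V) = -2 + (y - 5) = -2 + (-5 + y) = -7 + y)
q(a, f) = (-4 + f)²
(q(-5, X(-2, 3))*(-29))*N = ((-4 + (-7 - 2))²*(-29))*(-29) = ((-4 - 9)²*(-29))*(-29) = ((-13)²*(-29))*(-29) = (169*(-29))*(-29) = -4901*(-29) = 142129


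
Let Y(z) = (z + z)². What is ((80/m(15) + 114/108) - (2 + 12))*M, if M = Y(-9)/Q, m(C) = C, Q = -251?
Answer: 2466/251 ≈ 9.8247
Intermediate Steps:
Y(z) = 4*z² (Y(z) = (2*z)² = 4*z²)
M = -324/251 (M = (4*(-9)²)/(-251) = (4*81)*(-1/251) = 324*(-1/251) = -324/251 ≈ -1.2908)
((80/m(15) + 114/108) - (2 + 12))*M = ((80/15 + 114/108) - (2 + 12))*(-324/251) = ((80*(1/15) + 114*(1/108)) - 1*14)*(-324/251) = ((16/3 + 19/18) - 14)*(-324/251) = (115/18 - 14)*(-324/251) = -137/18*(-324/251) = 2466/251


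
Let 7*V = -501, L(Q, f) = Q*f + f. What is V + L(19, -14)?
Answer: -2461/7 ≈ -351.57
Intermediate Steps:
L(Q, f) = f + Q*f
V = -501/7 (V = (⅐)*(-501) = -501/7 ≈ -71.571)
V + L(19, -14) = -501/7 - 14*(1 + 19) = -501/7 - 14*20 = -501/7 - 280 = -2461/7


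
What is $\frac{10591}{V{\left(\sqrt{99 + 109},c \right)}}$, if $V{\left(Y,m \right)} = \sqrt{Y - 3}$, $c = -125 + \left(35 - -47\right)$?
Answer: $\frac{10591}{\sqrt{-3 + 4 \sqrt{13}}} \approx 3133.7$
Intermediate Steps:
$c = -43$ ($c = -125 + \left(35 + 47\right) = -125 + 82 = -43$)
$V{\left(Y,m \right)} = \sqrt{-3 + Y}$
$\frac{10591}{V{\left(\sqrt{99 + 109},c \right)}} = \frac{10591}{\sqrt{-3 + \sqrt{99 + 109}}} = \frac{10591}{\sqrt{-3 + \sqrt{208}}} = \frac{10591}{\sqrt{-3 + 4 \sqrt{13}}}$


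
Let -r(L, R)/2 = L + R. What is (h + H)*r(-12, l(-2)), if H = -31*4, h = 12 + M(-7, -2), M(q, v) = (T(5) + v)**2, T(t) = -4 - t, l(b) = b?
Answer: 252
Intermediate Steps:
r(L, R) = -2*L - 2*R (r(L, R) = -2*(L + R) = -2*L - 2*R)
M(q, v) = (-9 + v)**2 (M(q, v) = ((-4 - 1*5) + v)**2 = ((-4 - 5) + v)**2 = (-9 + v)**2)
h = 133 (h = 12 + (-9 - 2)**2 = 12 + (-11)**2 = 12 + 121 = 133)
H = -124
(h + H)*r(-12, l(-2)) = (133 - 124)*(-2*(-12) - 2*(-2)) = 9*(24 + 4) = 9*28 = 252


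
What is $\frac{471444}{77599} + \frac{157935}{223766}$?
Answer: $\frac{117748736169}{17364017834} \approx 6.7812$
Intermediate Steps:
$\frac{471444}{77599} + \frac{157935}{223766} = \frac{117748736169}{17364017834}$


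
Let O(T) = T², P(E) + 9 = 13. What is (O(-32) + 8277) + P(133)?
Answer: 9305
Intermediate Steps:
P(E) = 4 (P(E) = -9 + 13 = 4)
(O(-32) + 8277) + P(133) = ((-32)² + 8277) + 4 = (1024 + 8277) + 4 = 9301 + 4 = 9305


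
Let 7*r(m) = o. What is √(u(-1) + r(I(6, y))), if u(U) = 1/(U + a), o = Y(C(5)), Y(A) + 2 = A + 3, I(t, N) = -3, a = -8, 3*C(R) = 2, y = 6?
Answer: 2*√14/21 ≈ 0.35635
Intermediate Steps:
C(R) = ⅔ (C(R) = (⅓)*2 = ⅔)
Y(A) = 1 + A (Y(A) = -2 + (A + 3) = -2 + (3 + A) = 1 + A)
o = 5/3 (o = 1 + ⅔ = 5/3 ≈ 1.6667)
r(m) = 5/21 (r(m) = (⅐)*(5/3) = 5/21)
u(U) = 1/(-8 + U) (u(U) = 1/(U - 8) = 1/(-8 + U))
√(u(-1) + r(I(6, y))) = √(1/(-8 - 1) + 5/21) = √(1/(-9) + 5/21) = √(-⅑ + 5/21) = √(8/63) = 2*√14/21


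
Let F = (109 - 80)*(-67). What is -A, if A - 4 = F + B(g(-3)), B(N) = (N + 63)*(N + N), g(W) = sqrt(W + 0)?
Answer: 1945 - 126*I*sqrt(3) ≈ 1945.0 - 218.24*I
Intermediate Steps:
g(W) = sqrt(W)
B(N) = 2*N*(63 + N) (B(N) = (63 + N)*(2*N) = 2*N*(63 + N))
F = -1943 (F = 29*(-67) = -1943)
A = -1939 + 2*I*sqrt(3)*(63 + I*sqrt(3)) (A = 4 + (-1943 + 2*sqrt(-3)*(63 + sqrt(-3))) = 4 + (-1943 + 2*(I*sqrt(3))*(63 + I*sqrt(3))) = 4 + (-1943 + 2*I*sqrt(3)*(63 + I*sqrt(3))) = -1939 + 2*I*sqrt(3)*(63 + I*sqrt(3)) ≈ -1945.0 + 218.24*I)
-A = -(-1945 + 126*I*sqrt(3)) = 1945 - 126*I*sqrt(3)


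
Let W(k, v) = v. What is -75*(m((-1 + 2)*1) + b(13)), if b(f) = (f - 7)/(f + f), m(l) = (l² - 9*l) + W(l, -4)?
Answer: 11475/13 ≈ 882.69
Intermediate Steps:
m(l) = -4 + l² - 9*l (m(l) = (l² - 9*l) - 4 = -4 + l² - 9*l)
b(f) = (-7 + f)/(2*f) (b(f) = (-7 + f)/((2*f)) = (-7 + f)*(1/(2*f)) = (-7 + f)/(2*f))
-75*(m((-1 + 2)*1) + b(13)) = -75*((-4 + ((-1 + 2)*1)² - 9*(-1 + 2)) + (½)*(-7 + 13)/13) = -75*((-4 + (1*1)² - 9) + (½)*(1/13)*6) = -75*((-4 + 1² - 9*1) + 3/13) = -75*((-4 + 1 - 9) + 3/13) = -75*(-12 + 3/13) = -75*(-153/13) = 11475/13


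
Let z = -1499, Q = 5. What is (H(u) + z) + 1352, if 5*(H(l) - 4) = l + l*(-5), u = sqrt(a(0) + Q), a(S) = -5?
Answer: -143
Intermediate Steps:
u = 0 (u = sqrt(-5 + 5) = sqrt(0) = 0)
H(l) = 4 - 4*l/5 (H(l) = 4 + (l + l*(-5))/5 = 4 + (l - 5*l)/5 = 4 + (-4*l)/5 = 4 - 4*l/5)
(H(u) + z) + 1352 = ((4 - 4/5*0) - 1499) + 1352 = ((4 + 0) - 1499) + 1352 = (4 - 1499) + 1352 = -1495 + 1352 = -143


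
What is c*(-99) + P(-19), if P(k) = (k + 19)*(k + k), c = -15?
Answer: 1485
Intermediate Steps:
P(k) = 2*k*(19 + k) (P(k) = (19 + k)*(2*k) = 2*k*(19 + k))
c*(-99) + P(-19) = -15*(-99) + 2*(-19)*(19 - 19) = 1485 + 2*(-19)*0 = 1485 + 0 = 1485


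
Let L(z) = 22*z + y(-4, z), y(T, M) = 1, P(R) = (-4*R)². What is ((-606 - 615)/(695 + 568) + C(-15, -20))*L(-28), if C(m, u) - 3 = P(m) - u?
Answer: -937798740/421 ≈ -2.2276e+6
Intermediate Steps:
P(R) = 16*R²
C(m, u) = 3 - u + 16*m² (C(m, u) = 3 + (16*m² - u) = 3 + (-u + 16*m²) = 3 - u + 16*m²)
L(z) = 1 + 22*z (L(z) = 22*z + 1 = 1 + 22*z)
((-606 - 615)/(695 + 568) + C(-15, -20))*L(-28) = ((-606 - 615)/(695 + 568) + (3 - 1*(-20) + 16*(-15)²))*(1 + 22*(-28)) = (-1221/1263 + (3 + 20 + 16*225))*(1 - 616) = (-1221*1/1263 + (3 + 20 + 3600))*(-615) = (-407/421 + 3623)*(-615) = (1524876/421)*(-615) = -937798740/421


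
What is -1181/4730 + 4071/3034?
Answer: 3918169/3587705 ≈ 1.0921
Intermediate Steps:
-1181/4730 + 4071/3034 = 3918169/3587705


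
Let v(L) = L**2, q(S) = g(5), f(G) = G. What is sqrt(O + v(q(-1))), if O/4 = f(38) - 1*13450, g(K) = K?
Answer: I*sqrt(53623) ≈ 231.57*I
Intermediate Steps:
q(S) = 5
O = -53648 (O = 4*(38 - 1*13450) = 4*(38 - 13450) = 4*(-13412) = -53648)
sqrt(O + v(q(-1))) = sqrt(-53648 + 5**2) = sqrt(-53648 + 25) = sqrt(-53623) = I*sqrt(53623)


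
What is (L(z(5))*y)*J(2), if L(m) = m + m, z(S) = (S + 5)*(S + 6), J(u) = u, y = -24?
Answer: -10560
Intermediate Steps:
z(S) = (5 + S)*(6 + S)
L(m) = 2*m
(L(z(5))*y)*J(2) = ((2*(30 + 5² + 11*5))*(-24))*2 = ((2*(30 + 25 + 55))*(-24))*2 = ((2*110)*(-24))*2 = (220*(-24))*2 = -5280*2 = -10560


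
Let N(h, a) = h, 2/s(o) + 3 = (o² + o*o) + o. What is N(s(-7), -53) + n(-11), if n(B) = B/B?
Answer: 45/44 ≈ 1.0227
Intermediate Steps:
s(o) = 2/(-3 + o + 2*o²) (s(o) = 2/(-3 + ((o² + o*o) + o)) = 2/(-3 + ((o² + o²) + o)) = 2/(-3 + (2*o² + o)) = 2/(-3 + (o + 2*o²)) = 2/(-3 + o + 2*o²))
n(B) = 1
N(s(-7), -53) + n(-11) = 2/(-3 - 7 + 2*(-7)²) + 1 = 2/(-3 - 7 + 2*49) + 1 = 2/(-3 - 7 + 98) + 1 = 2/88 + 1 = 2*(1/88) + 1 = 1/44 + 1 = 45/44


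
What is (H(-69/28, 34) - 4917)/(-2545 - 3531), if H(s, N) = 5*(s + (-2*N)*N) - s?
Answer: 28852/10633 ≈ 2.7134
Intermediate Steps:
H(s, N) = -10*N**2 + 4*s (H(s, N) = 5*(s - 2*N**2) - s = (-10*N**2 + 5*s) - s = -10*N**2 + 4*s)
(H(-69/28, 34) - 4917)/(-2545 - 3531) = ((-10*34**2 + 4*(-69/28)) - 4917)/(-2545 - 3531) = ((-10*1156 + 4*(-69*1/28)) - 4917)/(-6076) = ((-11560 + 4*(-69/28)) - 4917)*(-1/6076) = ((-11560 - 69/7) - 4917)*(-1/6076) = (-80989/7 - 4917)*(-1/6076) = -115408/7*(-1/6076) = 28852/10633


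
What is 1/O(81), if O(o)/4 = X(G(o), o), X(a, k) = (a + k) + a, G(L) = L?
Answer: 1/972 ≈ 0.0010288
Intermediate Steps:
X(a, k) = k + 2*a
O(o) = 12*o (O(o) = 4*(o + 2*o) = 4*(3*o) = 12*o)
1/O(81) = 1/(12*81) = 1/972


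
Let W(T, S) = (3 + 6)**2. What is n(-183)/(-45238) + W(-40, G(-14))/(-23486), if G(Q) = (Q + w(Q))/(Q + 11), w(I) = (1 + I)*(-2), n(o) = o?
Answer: 158415/265614917 ≈ 0.00059641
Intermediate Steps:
w(I) = -2 - 2*I
G(Q) = (-2 - Q)/(11 + Q) (G(Q) = (Q + (-2 - 2*Q))/(Q + 11) = (-2 - Q)/(11 + Q))
W(T, S) = 81 (W(T, S) = 9**2 = 81)
n(-183)/(-45238) + W(-40, G(-14))/(-23486) = -183/(-45238) + 81/(-23486) = -183*(-1/45238) + 81*(-1/23486) = 183/45238 - 81/23486 = 158415/265614917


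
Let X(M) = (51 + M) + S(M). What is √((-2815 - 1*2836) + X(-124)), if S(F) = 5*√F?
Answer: √(-5724 + 10*I*√31) ≈ 0.368 + 75.658*I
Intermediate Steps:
X(M) = 51 + M + 5*√M (X(M) = (51 + M) + 5*√M = 51 + M + 5*√M)
√((-2815 - 1*2836) + X(-124)) = √((-2815 - 1*2836) + (51 - 124 + 5*√(-124))) = √((-2815 - 2836) + (51 - 124 + 5*(2*I*√31))) = √(-5651 + (51 - 124 + 10*I*√31)) = √(-5651 + (-73 + 10*I*√31)) = √(-5724 + 10*I*√31)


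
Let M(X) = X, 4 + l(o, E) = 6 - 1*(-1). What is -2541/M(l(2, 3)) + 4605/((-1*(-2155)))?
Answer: -364136/431 ≈ -844.86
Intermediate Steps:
l(o, E) = 3 (l(o, E) = -4 + (6 - 1*(-1)) = -4 + (6 + 1) = -4 + 7 = 3)
-2541/M(l(2, 3)) + 4605/((-1*(-2155))) = -2541/3 + 4605/((-1*(-2155))) = -2541*⅓ + 4605/2155 = -847 + 4605*(1/2155) = -847 + 921/431 = -364136/431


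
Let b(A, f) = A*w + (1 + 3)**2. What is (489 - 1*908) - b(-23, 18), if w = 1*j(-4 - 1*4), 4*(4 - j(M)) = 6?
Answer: -755/2 ≈ -377.50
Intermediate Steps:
j(M) = 5/2 (j(M) = 4 - 1/4*6 = 4 - 3/2 = 5/2)
w = 5/2 (w = 1*(5/2) = 5/2 ≈ 2.5000)
b(A, f) = 16 + 5*A/2 (b(A, f) = A*(5/2) + (1 + 3)**2 = 5*A/2 + 4**2 = 5*A/2 + 16 = 16 + 5*A/2)
(489 - 1*908) - b(-23, 18) = (489 - 1*908) - (16 + (5/2)*(-23)) = (489 - 908) - (16 - 115/2) = -419 - 1*(-83/2) = -419 + 83/2 = -755/2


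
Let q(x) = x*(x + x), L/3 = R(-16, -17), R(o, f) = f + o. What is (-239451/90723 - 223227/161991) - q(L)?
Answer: -10671707385624/544307759 ≈ -19606.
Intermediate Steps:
L = -99 (L = 3*(-17 - 16) = 3*(-33) = -99)
q(x) = 2*x**2 (q(x) = x*(2*x) = 2*x**2)
(-239451/90723 - 223227/161991) - q(L) = (-239451/90723 - 223227/161991) - 2*(-99)**2 = (-239451*1/90723 - 223227*1/161991) - 2*9801 = (-79817/30241 - 24803/17999) - 1*19602 = -2186693706/544307759 - 19602 = -10671707385624/544307759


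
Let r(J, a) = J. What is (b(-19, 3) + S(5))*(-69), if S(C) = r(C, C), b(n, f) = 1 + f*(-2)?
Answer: 0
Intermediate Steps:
b(n, f) = 1 - 2*f
S(C) = C
(b(-19, 3) + S(5))*(-69) = ((1 - 2*3) + 5)*(-69) = ((1 - 6) + 5)*(-69) = (-5 + 5)*(-69) = 0*(-69) = 0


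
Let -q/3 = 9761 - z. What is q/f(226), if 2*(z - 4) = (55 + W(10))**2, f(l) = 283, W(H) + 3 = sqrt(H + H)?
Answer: -25185/283 + 312*sqrt(5)/283 ≈ -86.528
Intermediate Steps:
W(H) = -3 + sqrt(2)*sqrt(H) (W(H) = -3 + sqrt(H + H) = -3 + sqrt(2*H) = -3 + sqrt(2)*sqrt(H))
z = 4 + (52 + 2*sqrt(5))**2/2 (z = 4 + (55 + (-3 + sqrt(2)*sqrt(10)))**2/2 = 4 + (55 + (-3 + 2*sqrt(5)))**2/2 = 4 + (52 + 2*sqrt(5))**2/2 ≈ 1598.6)
q = -25185 + 312*sqrt(5) (q = -3*(9761 - (1366 + 104*sqrt(5))) = -3*(9761 + (-1366 - 104*sqrt(5))) = -3*(8395 - 104*sqrt(5)) = -25185 + 312*sqrt(5) ≈ -24487.)
q/f(226) = (-25185 + 312*sqrt(5))/283 = (-25185 + 312*sqrt(5))*(1/283) = -25185/283 + 312*sqrt(5)/283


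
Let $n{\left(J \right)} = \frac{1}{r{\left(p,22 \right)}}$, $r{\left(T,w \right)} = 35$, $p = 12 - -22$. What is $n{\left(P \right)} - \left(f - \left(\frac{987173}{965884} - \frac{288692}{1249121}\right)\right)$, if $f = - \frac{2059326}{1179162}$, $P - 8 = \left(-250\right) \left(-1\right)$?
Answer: $\frac{7098113989248382931}{2766295026793678660} \approx 2.5659$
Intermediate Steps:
$p = 34$ ($p = 12 + 22 = 34$)
$P = 258$ ($P = 8 - -250 = 8 + 250 = 258$)
$f = - \frac{114407}{65509}$ ($f = \left(-2059326\right) \frac{1}{1179162} = - \frac{114407}{65509} \approx -1.7464$)
$n{\left(J \right)} = \frac{1}{35}$
$n{\left(P \right)} - \left(f - \left(\frac{987173}{965884} - \frac{288692}{1249121}\right)\right) = \frac{1}{35} - \left(- \frac{114407}{65509} - \left(\frac{987173}{965884} - \frac{288692}{1249121}\right)\right) = \frac{1}{35} - \left(- \frac{114407}{65509} - \frac{954255541205}{1206505987964}\right) = \frac{1}{35} - - \frac{200545056813795693}{79037000765533676} = \frac{1}{35} + \frac{200545056813795693}{79037000765533676} = \frac{7098113989248382931}{2766295026793678660}$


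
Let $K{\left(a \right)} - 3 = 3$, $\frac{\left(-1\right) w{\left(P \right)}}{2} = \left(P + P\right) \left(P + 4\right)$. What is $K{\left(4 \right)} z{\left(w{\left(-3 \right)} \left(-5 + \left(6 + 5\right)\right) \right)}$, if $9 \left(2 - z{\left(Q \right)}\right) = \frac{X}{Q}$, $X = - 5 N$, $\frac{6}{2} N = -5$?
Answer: $\frac{3863}{324} \approx 11.923$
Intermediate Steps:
$N = - \frac{5}{3}$ ($N = \frac{1}{3} \left(-5\right) = - \frac{5}{3} \approx -1.6667$)
$w{\left(P \right)} = - 4 P \left(4 + P\right)$ ($w{\left(P \right)} = - 2 \left(P + P\right) \left(P + 4\right) = - 2 \cdot 2 P \left(4 + P\right) = - 4 P \left(4 + P\right)$)
$K{\left(a \right)} = 6$ ($K{\left(a \right)} = 3 + 3 = 6$)
$X = \frac{25}{3}$ ($X = \left(-5\right) \left(- \frac{5}{3}\right) = \frac{25}{3} \approx 8.3333$)
$z{\left(Q \right)} = 2 - \frac{25}{27 Q}$ ($z{\left(Q \right)} = 2 - \frac{\frac{25}{3} \frac{1}{Q}}{9} = 2 - \frac{25}{27 Q}$)
$K{\left(4 \right)} z{\left(w{\left(-3 \right)} \left(-5 + \left(6 + 5\right)\right) \right)} = 6 \left(2 - \frac{25}{27 \left(-4\right) \left(-3\right) \left(4 - 3\right) \left(-5 + \left(6 + 5\right)\right)}\right) = 6 \left(2 - \frac{25}{27 \left(-4\right) \left(-3\right) 1 \left(-5 + 11\right)}\right) = 6 \left(2 - \frac{25}{27 \cdot 12 \cdot 6}\right) = 6 \left(2 - \frac{25}{27 \cdot 72}\right) = 6 \left(2 - \frac{25}{1944}\right) = 6 \cdot \frac{3863}{1944} = \frac{3863}{324}$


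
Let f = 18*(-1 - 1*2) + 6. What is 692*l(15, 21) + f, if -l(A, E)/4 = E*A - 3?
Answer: -863664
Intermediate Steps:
l(A, E) = 12 - 4*A*E (l(A, E) = -4*(E*A - 3) = -4*(A*E - 3) = -4*(-3 + A*E) = 12 - 4*A*E)
f = -48 (f = 18*(-1 - 2) + 6 = 18*(-3) + 6 = -54 + 6 = -48)
692*l(15, 21) + f = 692*(12 - 4*15*21) - 48 = 692*(12 - 1260) - 48 = 692*(-1248) - 48 = -863616 - 48 = -863664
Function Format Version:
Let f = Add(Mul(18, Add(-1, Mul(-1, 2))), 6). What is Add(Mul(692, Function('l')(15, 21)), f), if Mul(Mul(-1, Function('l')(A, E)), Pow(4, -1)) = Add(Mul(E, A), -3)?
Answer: -863664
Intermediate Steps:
Function('l')(A, E) = Add(12, Mul(-4, A, E)) (Function('l')(A, E) = Mul(-4, Add(Mul(E, A), -3)) = Mul(-4, Add(Mul(A, E), -3)) = Mul(-4, Add(-3, Mul(A, E))) = Add(12, Mul(-4, A, E)))
f = -48 (f = Add(Mul(18, Add(-1, -2)), 6) = Add(Mul(18, -3), 6) = Add(-54, 6) = -48)
Add(Mul(692, Function('l')(15, 21)), f) = Add(Mul(692, Add(12, Mul(-4, 15, 21))), -48) = Add(Mul(692, Add(12, -1260)), -48) = Add(Mul(692, -1248), -48) = Add(-863616, -48) = -863664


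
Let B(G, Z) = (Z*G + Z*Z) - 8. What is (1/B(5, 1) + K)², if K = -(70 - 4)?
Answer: 17689/4 ≈ 4422.3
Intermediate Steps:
B(G, Z) = -8 + Z² + G*Z (B(G, Z) = (G*Z + Z²) - 8 = (Z² + G*Z) - 8 = -8 + Z² + G*Z)
K = -66 (K = -1*66 = -66)
(1/B(5, 1) + K)² = (1/(-8 + 1² + 5*1) - 66)² = (1/(-8 + 1 + 5) - 66)² = (1/(-2) - 66)² = (-½ - 66)² = (-133/2)² = 17689/4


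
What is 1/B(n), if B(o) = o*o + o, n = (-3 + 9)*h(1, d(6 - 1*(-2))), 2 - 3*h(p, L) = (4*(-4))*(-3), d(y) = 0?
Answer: 1/8372 ≈ 0.00011945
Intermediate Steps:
h(p, L) = -46/3 (h(p, L) = ⅔ - 4*(-4)*(-3)/3 = ⅔ - (-16)*(-3)/3 = ⅔ - ⅓*48 = ⅔ - 16 = -46/3)
n = -92 (n = (-3 + 9)*(-46/3) = 6*(-46/3) = -92)
B(o) = o + o² (B(o) = o² + o = o + o²)
1/B(n) = 1/(-92*(1 - 92)) = 1/(-92*(-91)) = 1/8372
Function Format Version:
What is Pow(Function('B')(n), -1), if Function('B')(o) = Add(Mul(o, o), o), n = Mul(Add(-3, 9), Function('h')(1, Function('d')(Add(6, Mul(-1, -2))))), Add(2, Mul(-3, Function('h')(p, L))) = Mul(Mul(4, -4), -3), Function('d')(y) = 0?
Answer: Rational(1, 8372) ≈ 0.00011945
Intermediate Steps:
Function('h')(p, L) = Rational(-46, 3) (Function('h')(p, L) = Add(Rational(2, 3), Mul(Rational(-1, 3), Mul(Mul(4, -4), -3))) = Add(Rational(2, 3), Mul(Rational(-1, 3), Mul(-16, -3))) = Add(Rational(2, 3), Mul(Rational(-1, 3), 48)) = Add(Rational(2, 3), -16) = Rational(-46, 3))
n = -92 (n = Mul(Add(-3, 9), Rational(-46, 3)) = Mul(6, Rational(-46, 3)) = -92)
Function('B')(o) = Add(o, Pow(o, 2)) (Function('B')(o) = Add(Pow(o, 2), o) = Add(o, Pow(o, 2)))
Pow(Function('B')(n), -1) = Pow(Mul(-92, Add(1, -92)), -1) = Pow(Mul(-92, -91), -1) = Pow(8372, -1) = Rational(1, 8372)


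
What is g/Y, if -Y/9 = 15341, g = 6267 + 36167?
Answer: -42434/138069 ≈ -0.30734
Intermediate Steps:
g = 42434
Y = -138069 (Y = -9*15341 = -138069)
g/Y = 42434/(-138069) = 42434*(-1/138069) = -42434/138069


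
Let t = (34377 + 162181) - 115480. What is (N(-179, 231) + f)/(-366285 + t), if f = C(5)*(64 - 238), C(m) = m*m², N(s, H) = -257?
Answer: 22007/285207 ≈ 0.077162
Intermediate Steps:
C(m) = m³
t = 81078 (t = 196558 - 115480 = 81078)
f = -21750 (f = 5³*(64 - 238) = 125*(-174) = -21750)
(N(-179, 231) + f)/(-366285 + t) = (-257 - 21750)/(-366285 + 81078) = -22007/(-285207) = -22007*(-1/285207) = 22007/285207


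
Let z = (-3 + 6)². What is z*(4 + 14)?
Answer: 162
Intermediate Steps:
z = 9 (z = 3² = 9)
z*(4 + 14) = 9*(4 + 14) = 9*18 = 162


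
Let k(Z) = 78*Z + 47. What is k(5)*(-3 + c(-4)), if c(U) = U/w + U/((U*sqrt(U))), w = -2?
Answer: -437 - 437*I/2 ≈ -437.0 - 218.5*I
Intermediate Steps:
c(U) = 1/sqrt(U) - U/2 (c(U) = U/(-2) + U/((U*sqrt(U))) = U*(-1/2) + U/(U**(3/2)) = -U/2 + U/U**(3/2) = -U/2 + 1/sqrt(U) = 1/sqrt(U) - U/2)
k(Z) = 47 + 78*Z
k(5)*(-3 + c(-4)) = (47 + 78*5)*(-3 + (1/sqrt(-4) - 1/2*(-4))) = (47 + 390)*(-3 + (-I/2 + 2)) = 437*(-3 + (2 - I/2)) = 437*(-1 - I/2) = -437 - 437*I/2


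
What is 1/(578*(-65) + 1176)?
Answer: -1/36394 ≈ -2.7477e-5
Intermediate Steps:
1/(578*(-65) + 1176) = 1/(-37570 + 1176) = 1/(-36394) = -1/36394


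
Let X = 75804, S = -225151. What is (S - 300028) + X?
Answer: -449375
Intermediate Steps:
(S - 300028) + X = (-225151 - 300028) + 75804 = -525179 + 75804 = -449375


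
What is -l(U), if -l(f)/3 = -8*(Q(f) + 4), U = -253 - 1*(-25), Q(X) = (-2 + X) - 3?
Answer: 5496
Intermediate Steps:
Q(X) = -5 + X
U = -228 (U = -253 + 25 = -228)
l(f) = -24 + 24*f (l(f) = -(-24)*((-5 + f) + 4) = -(-24)*(-1 + f) = -3*(8 - 8*f) = -24 + 24*f)
-l(U) = -(-24 + 24*(-228)) = -(-24 - 5472) = -1*(-5496) = 5496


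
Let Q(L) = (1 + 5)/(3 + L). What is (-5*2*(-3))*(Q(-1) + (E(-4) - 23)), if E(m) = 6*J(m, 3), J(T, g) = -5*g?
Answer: -3300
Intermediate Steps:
Q(L) = 6/(3 + L)
E(m) = -90 (E(m) = 6*(-5*3) = 6*(-15) = -90)
(-5*2*(-3))*(Q(-1) + (E(-4) - 23)) = (-5*2*(-3))*(6/(3 - 1) + (-90 - 23)) = (-10*(-3))*(6/2 - 113) = 30*(6*(½) - 113) = 30*(3 - 113) = 30*(-110) = -3300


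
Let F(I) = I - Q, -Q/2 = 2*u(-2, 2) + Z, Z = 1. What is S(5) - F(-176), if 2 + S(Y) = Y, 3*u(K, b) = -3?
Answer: 181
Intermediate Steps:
u(K, b) = -1 (u(K, b) = (1/3)*(-3) = -1)
S(Y) = -2 + Y
Q = 2 (Q = -2*(2*(-1) + 1) = -2*(-2 + 1) = -2*(-1) = 2)
F(I) = -2 + I (F(I) = I - 1*2 = I - 2 = -2 + I)
S(5) - F(-176) = (-2 + 5) - (-2 - 176) = 3 - 1*(-178) = 3 + 178 = 181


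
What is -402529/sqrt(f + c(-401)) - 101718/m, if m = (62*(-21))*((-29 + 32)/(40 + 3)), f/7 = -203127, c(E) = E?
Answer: 242993/217 + 402529*I*sqrt(1422290)/1422290 ≈ 1119.8 + 337.52*I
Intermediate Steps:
f = -1421889 (f = 7*(-203127) = -1421889)
m = -3906/43 ≈ -90.837
-402529/sqrt(f + c(-401)) - 101718/m = -402529/sqrt(-1421889 - 401) - 101718/(-3906/43) = -402529*(-I*sqrt(1422290)/1422290) - 101718*(-43/3906) = -402529*(-I*sqrt(1422290)/1422290) + 242993/217 = -(-402529)*I*sqrt(1422290)/1422290 + 242993/217 = 402529*I*sqrt(1422290)/1422290 + 242993/217 = 242993/217 + 402529*I*sqrt(1422290)/1422290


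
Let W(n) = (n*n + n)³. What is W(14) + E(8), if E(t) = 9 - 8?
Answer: 9261001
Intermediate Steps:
W(n) = (n + n²)³ (W(n) = (n² + n)³ = (n + n²)³)
E(t) = 1
W(14) + E(8) = 14³*(1 + 14)³ + 1 = 2744*15³ + 1 = 2744*3375 + 1 = 9261000 + 1 = 9261001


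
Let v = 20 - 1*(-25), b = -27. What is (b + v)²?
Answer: 324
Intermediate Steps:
v = 45 (v = 20 + 25 = 45)
(b + v)² = (-27 + 45)² = 18² = 324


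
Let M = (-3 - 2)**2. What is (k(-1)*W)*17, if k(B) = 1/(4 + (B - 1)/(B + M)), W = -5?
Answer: -1020/47 ≈ -21.702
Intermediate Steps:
M = 25 (M = (-5)**2 = 25)
k(B) = 1/(4 + (-1 + B)/(25 + B)) (k(B) = 1/(4 + (B - 1)/(B + 25)) = 1/(4 + (-1 + B)/(25 + B)))
(k(-1)*W)*17 = (((25 - 1)/(99 + 5*(-1)))*(-5))*17 = ((24/(99 - 5))*(-5))*17 = ((24/94)*(-5))*17 = (((1/94)*24)*(-5))*17 = ((12/47)*(-5))*17 = -60/47*17 = -1020/47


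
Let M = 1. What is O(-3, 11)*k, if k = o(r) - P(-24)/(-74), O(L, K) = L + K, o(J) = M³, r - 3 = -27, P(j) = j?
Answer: 200/37 ≈ 5.4054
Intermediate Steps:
r = -24 (r = 3 - 27 = -24)
o(J) = 1 (o(J) = 1³ = 1)
O(L, K) = K + L
k = 25/37 (k = 1 - (-24)/(-74) = 1 - (-24)*(-1)/74 = 1 - 1*12/37 = 1 - 12/37 = 25/37 ≈ 0.67568)
O(-3, 11)*k = (11 - 3)*(25/37) = 8*(25/37) = 200/37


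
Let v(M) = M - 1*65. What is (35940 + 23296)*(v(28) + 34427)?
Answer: 2037126040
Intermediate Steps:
v(M) = -65 + M (v(M) = M - 65 = -65 + M)
(35940 + 23296)*(v(28) + 34427) = (35940 + 23296)*((-65 + 28) + 34427) = 59236*(-37 + 34427) = 59236*34390 = 2037126040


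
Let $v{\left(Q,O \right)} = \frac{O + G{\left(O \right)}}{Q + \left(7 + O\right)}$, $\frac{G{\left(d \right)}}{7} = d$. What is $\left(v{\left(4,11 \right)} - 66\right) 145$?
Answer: $-8990$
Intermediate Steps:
$G{\left(d \right)} = 7 d$
$v{\left(Q,O \right)} = \frac{8 O}{7 + O + Q}$ ($v{\left(Q,O \right)} = \frac{O + 7 O}{Q + \left(7 + O\right)} = \frac{8 O}{7 + O + Q}$)
$\left(v{\left(4,11 \right)} - 66\right) 145 = \left(8 \cdot 11 \frac{1}{7 + 11 + 4} - 66\right) 145 = \left(8 \cdot 11 \cdot \frac{1}{22} - 66\right) 145 = \left(4 - 66\right) 145 = \left(-62\right) 145 = -8990$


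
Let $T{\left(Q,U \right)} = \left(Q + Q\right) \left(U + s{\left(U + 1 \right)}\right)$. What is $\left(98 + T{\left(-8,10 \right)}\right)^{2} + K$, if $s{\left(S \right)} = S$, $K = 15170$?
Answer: $71814$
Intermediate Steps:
$T{\left(Q,U \right)} = 2 Q \left(1 + 2 U\right)$ ($T{\left(Q,U \right)} = \left(Q + Q\right) \left(U + \left(U + 1\right)\right) = 2 Q \left(U + \left(1 + U\right)\right) = 2 Q \left(1 + 2 U\right)$)
$\left(98 + T{\left(-8,10 \right)}\right)^{2} + K = \left(98 + 2 \left(-8\right) \left(1 + 2 \cdot 10\right)\right)^{2} + 15170 = \left(98 + 2 \left(-8\right) \left(1 + 20\right)\right)^{2} + 15170 = \left(98 + 2 \left(-8\right) 21\right)^{2} + 15170 = \left(98 - 336\right)^{2} + 15170 = \left(-238\right)^{2} + 15170 = 56644 + 15170 = 71814$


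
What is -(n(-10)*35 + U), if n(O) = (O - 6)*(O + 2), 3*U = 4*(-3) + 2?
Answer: -13430/3 ≈ -4476.7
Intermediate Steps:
U = -10/3 (U = (4*(-3) + 2)/3 = (-12 + 2)/3 = (⅓)*(-10) = -10/3 ≈ -3.3333)
n(O) = (-6 + O)*(2 + O)
-(n(-10)*35 + U) = -((-12 + (-10)² - 4*(-10))*35 - 10/3) = -((-12 + 100 + 40)*35 - 10/3) = -(128*35 - 10/3) = -(4480 - 10/3) = -1*13430/3 = -13430/3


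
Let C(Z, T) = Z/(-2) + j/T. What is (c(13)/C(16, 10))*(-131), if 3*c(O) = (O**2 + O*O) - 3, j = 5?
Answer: 17554/9 ≈ 1950.4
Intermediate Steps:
C(Z, T) = 5/T - Z/2 (C(Z, T) = Z/(-2) + 5/T = Z*(-1/2) + 5/T = -Z/2 + 5/T = 5/T - Z/2)
c(O) = -1 + 2*O**2/3 (c(O) = ((O**2 + O*O) - 3)/3 = ((O**2 + O**2) - 3)/3 = (2*O**2 - 3)/3 = (-3 + 2*O**2)/3 = -1 + 2*O**2/3)
(c(13)/C(16, 10))*(-131) = ((-1 + (2/3)*13**2)/(5/10 - 1/2*16))*(-131) = ((-1 + (2/3)*169)/(5*(1/10) - 8))*(-131) = ((-1 + 338/3)/(1/2 - 8))*(-131) = (335/(3*(-15/2)))*(-131) = ((335/3)*(-2/15))*(-131) = -134/9*(-131) = 17554/9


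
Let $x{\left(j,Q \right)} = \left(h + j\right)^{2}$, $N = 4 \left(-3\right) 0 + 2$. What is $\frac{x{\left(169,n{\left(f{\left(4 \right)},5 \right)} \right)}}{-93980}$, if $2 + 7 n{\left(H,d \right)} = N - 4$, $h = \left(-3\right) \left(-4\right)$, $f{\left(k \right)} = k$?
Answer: $- \frac{32761}{93980} \approx -0.3486$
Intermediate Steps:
$N = 2$ ($N = \left(-12\right) 0 + 2 = 0 + 2 = 2$)
$h = 12$
$n{\left(H,d \right)} = - \frac{4}{7}$ ($n{\left(H,d \right)} = - \frac{2}{7} + \frac{2 - 4}{7} = - \frac{2}{7} + \frac{1}{7} \left(-2\right) = - \frac{2}{7} - \frac{2}{7} = - \frac{4}{7}$)
$x{\left(j,Q \right)} = \left(12 + j\right)^{2}$
$\frac{x{\left(169,n{\left(f{\left(4 \right)},5 \right)} \right)}}{-93980} = \frac{\left(12 + 169\right)^{2}}{-93980} = 181^{2} \left(- \frac{1}{93980}\right) = 32761 \left(- \frac{1}{93980}\right) = - \frac{32761}{93980}$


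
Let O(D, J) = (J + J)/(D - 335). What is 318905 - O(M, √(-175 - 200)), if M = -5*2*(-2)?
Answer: 318905 + 2*I*√15/63 ≈ 3.1891e+5 + 0.12295*I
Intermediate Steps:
M = 20 (M = -10*(-2) = 20)
O(D, J) = 2*J/(-335 + D) (O(D, J) = (2*J)/(-335 + D) = 2*J/(-335 + D))
318905 - O(M, √(-175 - 200)) = 318905 - 2*√(-175 - 200)/(-335 + 20) = 318905 - 2*√(-375)/(-315) = 318905 - 2*5*I*√15*(-1)/315 = 318905 - (-2)*I*√15/63 = 318905 + 2*I*√15/63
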